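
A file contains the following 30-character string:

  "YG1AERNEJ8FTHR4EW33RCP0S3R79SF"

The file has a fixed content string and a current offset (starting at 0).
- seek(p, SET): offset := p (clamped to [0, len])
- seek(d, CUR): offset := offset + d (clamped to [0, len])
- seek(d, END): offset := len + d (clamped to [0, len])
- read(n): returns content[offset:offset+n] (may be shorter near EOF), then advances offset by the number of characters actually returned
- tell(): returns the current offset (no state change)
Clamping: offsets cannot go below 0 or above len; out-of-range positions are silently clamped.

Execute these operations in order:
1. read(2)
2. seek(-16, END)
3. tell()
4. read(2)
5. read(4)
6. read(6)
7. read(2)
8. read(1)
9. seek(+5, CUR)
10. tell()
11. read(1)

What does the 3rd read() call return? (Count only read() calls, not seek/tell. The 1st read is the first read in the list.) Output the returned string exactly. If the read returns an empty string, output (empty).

After 1 (read(2)): returned 'YG', offset=2
After 2 (seek(-16, END)): offset=14
After 3 (tell()): offset=14
After 4 (read(2)): returned '4E', offset=16
After 5 (read(4)): returned 'W33R', offset=20
After 6 (read(6)): returned 'CP0S3R', offset=26
After 7 (read(2)): returned '79', offset=28
After 8 (read(1)): returned 'S', offset=29
After 9 (seek(+5, CUR)): offset=30
After 10 (tell()): offset=30
After 11 (read(1)): returned '', offset=30

Answer: W33R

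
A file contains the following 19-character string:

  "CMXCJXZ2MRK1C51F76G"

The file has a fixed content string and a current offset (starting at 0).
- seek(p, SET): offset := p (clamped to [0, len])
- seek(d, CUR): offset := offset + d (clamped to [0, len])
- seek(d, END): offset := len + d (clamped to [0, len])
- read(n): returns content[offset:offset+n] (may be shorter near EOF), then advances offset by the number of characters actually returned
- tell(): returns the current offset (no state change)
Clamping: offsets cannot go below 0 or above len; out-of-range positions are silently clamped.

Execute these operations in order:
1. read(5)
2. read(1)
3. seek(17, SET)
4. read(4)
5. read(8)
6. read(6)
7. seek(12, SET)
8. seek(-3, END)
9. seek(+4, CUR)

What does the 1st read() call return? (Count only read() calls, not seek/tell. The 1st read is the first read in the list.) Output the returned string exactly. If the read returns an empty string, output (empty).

Answer: CMXCJ

Derivation:
After 1 (read(5)): returned 'CMXCJ', offset=5
After 2 (read(1)): returned 'X', offset=6
After 3 (seek(17, SET)): offset=17
After 4 (read(4)): returned '6G', offset=19
After 5 (read(8)): returned '', offset=19
After 6 (read(6)): returned '', offset=19
After 7 (seek(12, SET)): offset=12
After 8 (seek(-3, END)): offset=16
After 9 (seek(+4, CUR)): offset=19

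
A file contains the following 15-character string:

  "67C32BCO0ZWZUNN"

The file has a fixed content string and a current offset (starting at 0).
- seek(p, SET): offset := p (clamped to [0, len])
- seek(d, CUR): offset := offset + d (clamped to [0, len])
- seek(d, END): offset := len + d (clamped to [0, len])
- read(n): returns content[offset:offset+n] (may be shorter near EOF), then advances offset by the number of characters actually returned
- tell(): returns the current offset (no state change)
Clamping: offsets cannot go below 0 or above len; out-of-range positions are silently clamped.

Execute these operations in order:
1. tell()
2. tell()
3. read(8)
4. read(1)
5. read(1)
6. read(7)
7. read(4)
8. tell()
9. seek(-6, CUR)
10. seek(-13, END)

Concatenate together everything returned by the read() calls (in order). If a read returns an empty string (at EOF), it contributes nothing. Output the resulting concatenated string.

Answer: 67C32BCO0ZWZUNN

Derivation:
After 1 (tell()): offset=0
After 2 (tell()): offset=0
After 3 (read(8)): returned '67C32BCO', offset=8
After 4 (read(1)): returned '0', offset=9
After 5 (read(1)): returned 'Z', offset=10
After 6 (read(7)): returned 'WZUNN', offset=15
After 7 (read(4)): returned '', offset=15
After 8 (tell()): offset=15
After 9 (seek(-6, CUR)): offset=9
After 10 (seek(-13, END)): offset=2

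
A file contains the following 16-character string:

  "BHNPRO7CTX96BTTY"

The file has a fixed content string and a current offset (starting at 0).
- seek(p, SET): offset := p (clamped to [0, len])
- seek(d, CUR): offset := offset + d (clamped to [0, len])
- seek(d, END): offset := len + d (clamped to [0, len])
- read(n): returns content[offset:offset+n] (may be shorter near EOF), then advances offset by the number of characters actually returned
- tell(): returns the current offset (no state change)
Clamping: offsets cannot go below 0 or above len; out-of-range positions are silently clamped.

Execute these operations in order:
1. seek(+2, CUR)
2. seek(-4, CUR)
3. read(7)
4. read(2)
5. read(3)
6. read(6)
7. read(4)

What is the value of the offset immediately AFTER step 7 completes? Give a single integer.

Answer: 16

Derivation:
After 1 (seek(+2, CUR)): offset=2
After 2 (seek(-4, CUR)): offset=0
After 3 (read(7)): returned 'BHNPRO7', offset=7
After 4 (read(2)): returned 'CT', offset=9
After 5 (read(3)): returned 'X96', offset=12
After 6 (read(6)): returned 'BTTY', offset=16
After 7 (read(4)): returned '', offset=16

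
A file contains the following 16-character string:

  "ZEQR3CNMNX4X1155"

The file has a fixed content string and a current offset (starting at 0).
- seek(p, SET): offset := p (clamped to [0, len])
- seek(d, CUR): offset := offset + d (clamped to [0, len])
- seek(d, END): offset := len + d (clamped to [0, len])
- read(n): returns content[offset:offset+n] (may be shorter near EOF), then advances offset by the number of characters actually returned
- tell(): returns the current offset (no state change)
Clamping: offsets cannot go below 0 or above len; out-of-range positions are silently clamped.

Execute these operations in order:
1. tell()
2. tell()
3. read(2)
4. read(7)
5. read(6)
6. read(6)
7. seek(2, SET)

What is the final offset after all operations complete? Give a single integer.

Answer: 2

Derivation:
After 1 (tell()): offset=0
After 2 (tell()): offset=0
After 3 (read(2)): returned 'ZE', offset=2
After 4 (read(7)): returned 'QR3CNMN', offset=9
After 5 (read(6)): returned 'X4X115', offset=15
After 6 (read(6)): returned '5', offset=16
After 7 (seek(2, SET)): offset=2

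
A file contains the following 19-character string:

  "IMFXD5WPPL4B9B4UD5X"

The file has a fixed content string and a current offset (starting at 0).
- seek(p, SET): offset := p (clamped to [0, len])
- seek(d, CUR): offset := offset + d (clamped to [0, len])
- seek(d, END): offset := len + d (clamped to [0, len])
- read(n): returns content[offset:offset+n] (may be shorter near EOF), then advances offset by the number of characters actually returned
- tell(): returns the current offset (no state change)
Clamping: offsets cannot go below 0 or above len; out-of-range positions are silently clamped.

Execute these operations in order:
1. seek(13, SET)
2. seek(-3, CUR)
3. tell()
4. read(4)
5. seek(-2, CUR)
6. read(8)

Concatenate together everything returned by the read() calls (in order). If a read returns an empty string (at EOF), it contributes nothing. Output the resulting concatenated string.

After 1 (seek(13, SET)): offset=13
After 2 (seek(-3, CUR)): offset=10
After 3 (tell()): offset=10
After 4 (read(4)): returned '4B9B', offset=14
After 5 (seek(-2, CUR)): offset=12
After 6 (read(8)): returned '9B4UD5X', offset=19

Answer: 4B9B9B4UD5X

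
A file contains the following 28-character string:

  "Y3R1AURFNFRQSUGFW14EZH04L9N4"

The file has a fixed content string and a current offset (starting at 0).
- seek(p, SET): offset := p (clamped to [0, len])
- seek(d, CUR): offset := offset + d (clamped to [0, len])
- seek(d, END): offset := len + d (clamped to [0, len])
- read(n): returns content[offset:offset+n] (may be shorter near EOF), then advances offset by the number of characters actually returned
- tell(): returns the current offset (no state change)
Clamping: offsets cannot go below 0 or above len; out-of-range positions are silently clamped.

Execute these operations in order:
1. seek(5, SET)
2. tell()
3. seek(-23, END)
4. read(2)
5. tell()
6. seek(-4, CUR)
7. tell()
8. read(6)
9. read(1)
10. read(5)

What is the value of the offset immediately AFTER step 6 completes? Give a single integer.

Answer: 3

Derivation:
After 1 (seek(5, SET)): offset=5
After 2 (tell()): offset=5
After 3 (seek(-23, END)): offset=5
After 4 (read(2)): returned 'UR', offset=7
After 5 (tell()): offset=7
After 6 (seek(-4, CUR)): offset=3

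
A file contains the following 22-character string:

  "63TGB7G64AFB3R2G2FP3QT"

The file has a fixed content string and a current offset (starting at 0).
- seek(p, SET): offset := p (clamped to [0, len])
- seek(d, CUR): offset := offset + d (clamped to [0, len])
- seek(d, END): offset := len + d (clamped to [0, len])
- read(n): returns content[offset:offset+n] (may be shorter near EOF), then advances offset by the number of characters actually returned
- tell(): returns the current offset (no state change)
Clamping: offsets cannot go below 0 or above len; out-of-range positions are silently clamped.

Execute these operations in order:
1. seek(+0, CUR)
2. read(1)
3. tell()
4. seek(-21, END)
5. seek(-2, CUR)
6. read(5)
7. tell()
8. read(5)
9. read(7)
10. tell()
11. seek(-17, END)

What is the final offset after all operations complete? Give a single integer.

After 1 (seek(+0, CUR)): offset=0
After 2 (read(1)): returned '6', offset=1
After 3 (tell()): offset=1
After 4 (seek(-21, END)): offset=1
After 5 (seek(-2, CUR)): offset=0
After 6 (read(5)): returned '63TGB', offset=5
After 7 (tell()): offset=5
After 8 (read(5)): returned '7G64A', offset=10
After 9 (read(7)): returned 'FB3R2G2', offset=17
After 10 (tell()): offset=17
After 11 (seek(-17, END)): offset=5

Answer: 5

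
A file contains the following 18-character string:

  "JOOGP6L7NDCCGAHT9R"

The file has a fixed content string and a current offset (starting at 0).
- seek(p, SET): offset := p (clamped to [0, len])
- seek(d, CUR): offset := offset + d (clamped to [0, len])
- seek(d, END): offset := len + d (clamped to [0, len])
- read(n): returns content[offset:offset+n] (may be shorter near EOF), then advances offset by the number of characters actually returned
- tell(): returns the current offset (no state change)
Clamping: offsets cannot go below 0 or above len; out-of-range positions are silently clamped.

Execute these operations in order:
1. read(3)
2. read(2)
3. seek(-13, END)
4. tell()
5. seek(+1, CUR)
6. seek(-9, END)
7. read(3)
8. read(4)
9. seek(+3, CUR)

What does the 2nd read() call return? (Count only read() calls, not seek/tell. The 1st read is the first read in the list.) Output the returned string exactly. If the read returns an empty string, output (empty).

Answer: GP

Derivation:
After 1 (read(3)): returned 'JOO', offset=3
After 2 (read(2)): returned 'GP', offset=5
After 3 (seek(-13, END)): offset=5
After 4 (tell()): offset=5
After 5 (seek(+1, CUR)): offset=6
After 6 (seek(-9, END)): offset=9
After 7 (read(3)): returned 'DCC', offset=12
After 8 (read(4)): returned 'GAHT', offset=16
After 9 (seek(+3, CUR)): offset=18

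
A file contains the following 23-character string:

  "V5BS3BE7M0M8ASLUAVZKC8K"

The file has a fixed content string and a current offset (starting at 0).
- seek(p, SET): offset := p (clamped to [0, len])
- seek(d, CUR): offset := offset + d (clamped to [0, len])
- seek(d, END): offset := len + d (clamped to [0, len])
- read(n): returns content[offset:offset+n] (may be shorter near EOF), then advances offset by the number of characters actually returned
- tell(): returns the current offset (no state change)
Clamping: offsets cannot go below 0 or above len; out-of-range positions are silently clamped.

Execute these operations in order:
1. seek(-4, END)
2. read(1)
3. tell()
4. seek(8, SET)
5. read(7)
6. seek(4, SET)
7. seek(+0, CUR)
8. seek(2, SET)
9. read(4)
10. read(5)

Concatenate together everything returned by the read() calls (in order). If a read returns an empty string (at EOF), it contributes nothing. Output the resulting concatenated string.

Answer: KM0M8ASLBS3BE7M0M

Derivation:
After 1 (seek(-4, END)): offset=19
After 2 (read(1)): returned 'K', offset=20
After 3 (tell()): offset=20
After 4 (seek(8, SET)): offset=8
After 5 (read(7)): returned 'M0M8ASL', offset=15
After 6 (seek(4, SET)): offset=4
After 7 (seek(+0, CUR)): offset=4
After 8 (seek(2, SET)): offset=2
After 9 (read(4)): returned 'BS3B', offset=6
After 10 (read(5)): returned 'E7M0M', offset=11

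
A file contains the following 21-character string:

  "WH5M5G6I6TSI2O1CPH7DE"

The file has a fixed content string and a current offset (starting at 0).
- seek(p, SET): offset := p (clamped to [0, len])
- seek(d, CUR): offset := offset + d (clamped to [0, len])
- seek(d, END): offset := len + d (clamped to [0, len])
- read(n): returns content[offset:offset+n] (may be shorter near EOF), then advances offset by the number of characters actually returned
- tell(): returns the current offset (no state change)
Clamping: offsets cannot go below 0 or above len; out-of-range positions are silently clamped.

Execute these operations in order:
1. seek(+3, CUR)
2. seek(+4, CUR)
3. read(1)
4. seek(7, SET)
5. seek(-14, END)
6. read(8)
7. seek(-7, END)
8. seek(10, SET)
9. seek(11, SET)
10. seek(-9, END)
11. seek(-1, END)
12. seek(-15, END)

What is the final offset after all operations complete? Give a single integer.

Answer: 6

Derivation:
After 1 (seek(+3, CUR)): offset=3
After 2 (seek(+4, CUR)): offset=7
After 3 (read(1)): returned 'I', offset=8
After 4 (seek(7, SET)): offset=7
After 5 (seek(-14, END)): offset=7
After 6 (read(8)): returned 'I6TSI2O1', offset=15
After 7 (seek(-7, END)): offset=14
After 8 (seek(10, SET)): offset=10
After 9 (seek(11, SET)): offset=11
After 10 (seek(-9, END)): offset=12
After 11 (seek(-1, END)): offset=20
After 12 (seek(-15, END)): offset=6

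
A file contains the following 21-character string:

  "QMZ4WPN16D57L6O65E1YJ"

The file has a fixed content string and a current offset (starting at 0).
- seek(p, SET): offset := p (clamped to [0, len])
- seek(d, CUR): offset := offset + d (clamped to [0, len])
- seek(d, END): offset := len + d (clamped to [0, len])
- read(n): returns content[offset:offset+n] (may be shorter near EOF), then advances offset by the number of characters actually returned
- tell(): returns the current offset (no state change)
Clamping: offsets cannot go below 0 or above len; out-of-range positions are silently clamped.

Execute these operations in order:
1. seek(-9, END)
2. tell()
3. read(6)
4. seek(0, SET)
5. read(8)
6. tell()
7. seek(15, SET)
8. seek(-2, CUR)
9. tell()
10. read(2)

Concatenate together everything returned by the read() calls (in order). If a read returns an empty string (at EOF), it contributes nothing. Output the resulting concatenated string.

After 1 (seek(-9, END)): offset=12
After 2 (tell()): offset=12
After 3 (read(6)): returned 'L6O65E', offset=18
After 4 (seek(0, SET)): offset=0
After 5 (read(8)): returned 'QMZ4WPN1', offset=8
After 6 (tell()): offset=8
After 7 (seek(15, SET)): offset=15
After 8 (seek(-2, CUR)): offset=13
After 9 (tell()): offset=13
After 10 (read(2)): returned '6O', offset=15

Answer: L6O65EQMZ4WPN16O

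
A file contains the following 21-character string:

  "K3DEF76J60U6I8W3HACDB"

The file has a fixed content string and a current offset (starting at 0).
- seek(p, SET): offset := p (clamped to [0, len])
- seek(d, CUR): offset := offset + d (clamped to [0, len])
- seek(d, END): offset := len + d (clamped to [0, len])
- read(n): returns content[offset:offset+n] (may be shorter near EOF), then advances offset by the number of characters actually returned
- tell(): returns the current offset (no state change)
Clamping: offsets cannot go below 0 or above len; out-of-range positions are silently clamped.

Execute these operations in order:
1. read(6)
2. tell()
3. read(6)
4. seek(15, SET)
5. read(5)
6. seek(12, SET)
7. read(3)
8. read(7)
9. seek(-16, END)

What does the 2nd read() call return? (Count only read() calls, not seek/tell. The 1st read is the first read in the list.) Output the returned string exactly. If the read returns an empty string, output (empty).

After 1 (read(6)): returned 'K3DEF7', offset=6
After 2 (tell()): offset=6
After 3 (read(6)): returned '6J60U6', offset=12
After 4 (seek(15, SET)): offset=15
After 5 (read(5)): returned '3HACD', offset=20
After 6 (seek(12, SET)): offset=12
After 7 (read(3)): returned 'I8W', offset=15
After 8 (read(7)): returned '3HACDB', offset=21
After 9 (seek(-16, END)): offset=5

Answer: 6J60U6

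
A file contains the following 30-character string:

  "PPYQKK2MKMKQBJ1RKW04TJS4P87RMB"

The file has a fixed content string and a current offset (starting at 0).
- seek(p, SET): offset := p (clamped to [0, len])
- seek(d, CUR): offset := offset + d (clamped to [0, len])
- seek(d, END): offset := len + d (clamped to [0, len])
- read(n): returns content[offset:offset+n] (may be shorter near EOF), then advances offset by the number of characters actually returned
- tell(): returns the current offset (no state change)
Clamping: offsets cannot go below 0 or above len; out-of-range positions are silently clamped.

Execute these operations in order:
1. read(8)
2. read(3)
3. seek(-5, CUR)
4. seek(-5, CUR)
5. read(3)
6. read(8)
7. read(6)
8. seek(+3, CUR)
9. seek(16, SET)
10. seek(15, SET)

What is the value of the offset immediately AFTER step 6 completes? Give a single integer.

After 1 (read(8)): returned 'PPYQKK2M', offset=8
After 2 (read(3)): returned 'KMK', offset=11
After 3 (seek(-5, CUR)): offset=6
After 4 (seek(-5, CUR)): offset=1
After 5 (read(3)): returned 'PYQ', offset=4
After 6 (read(8)): returned 'KK2MKMKQ', offset=12

Answer: 12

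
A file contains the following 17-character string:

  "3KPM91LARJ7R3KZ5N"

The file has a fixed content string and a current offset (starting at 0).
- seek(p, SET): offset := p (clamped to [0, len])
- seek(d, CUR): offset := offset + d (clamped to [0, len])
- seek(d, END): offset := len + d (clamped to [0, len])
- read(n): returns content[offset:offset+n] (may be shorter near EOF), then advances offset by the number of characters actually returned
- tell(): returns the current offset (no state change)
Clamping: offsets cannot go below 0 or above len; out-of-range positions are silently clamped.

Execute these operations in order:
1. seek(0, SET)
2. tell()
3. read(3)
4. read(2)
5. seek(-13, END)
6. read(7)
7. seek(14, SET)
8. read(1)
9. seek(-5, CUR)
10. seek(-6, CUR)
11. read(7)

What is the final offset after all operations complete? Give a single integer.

Answer: 11

Derivation:
After 1 (seek(0, SET)): offset=0
After 2 (tell()): offset=0
After 3 (read(3)): returned '3KP', offset=3
After 4 (read(2)): returned 'M9', offset=5
After 5 (seek(-13, END)): offset=4
After 6 (read(7)): returned '91LARJ7', offset=11
After 7 (seek(14, SET)): offset=14
After 8 (read(1)): returned 'Z', offset=15
After 9 (seek(-5, CUR)): offset=10
After 10 (seek(-6, CUR)): offset=4
After 11 (read(7)): returned '91LARJ7', offset=11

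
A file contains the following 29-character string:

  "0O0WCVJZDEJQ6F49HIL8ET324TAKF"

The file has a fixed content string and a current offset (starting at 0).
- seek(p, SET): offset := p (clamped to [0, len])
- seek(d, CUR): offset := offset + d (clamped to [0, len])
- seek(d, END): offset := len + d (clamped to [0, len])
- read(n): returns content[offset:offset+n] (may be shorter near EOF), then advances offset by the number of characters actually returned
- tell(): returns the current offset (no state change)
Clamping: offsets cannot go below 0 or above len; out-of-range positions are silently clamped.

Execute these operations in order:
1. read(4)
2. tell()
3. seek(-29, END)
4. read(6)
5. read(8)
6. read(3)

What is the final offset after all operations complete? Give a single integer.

Answer: 17

Derivation:
After 1 (read(4)): returned '0O0W', offset=4
After 2 (tell()): offset=4
After 3 (seek(-29, END)): offset=0
After 4 (read(6)): returned '0O0WCV', offset=6
After 5 (read(8)): returned 'JZDEJQ6F', offset=14
After 6 (read(3)): returned '49H', offset=17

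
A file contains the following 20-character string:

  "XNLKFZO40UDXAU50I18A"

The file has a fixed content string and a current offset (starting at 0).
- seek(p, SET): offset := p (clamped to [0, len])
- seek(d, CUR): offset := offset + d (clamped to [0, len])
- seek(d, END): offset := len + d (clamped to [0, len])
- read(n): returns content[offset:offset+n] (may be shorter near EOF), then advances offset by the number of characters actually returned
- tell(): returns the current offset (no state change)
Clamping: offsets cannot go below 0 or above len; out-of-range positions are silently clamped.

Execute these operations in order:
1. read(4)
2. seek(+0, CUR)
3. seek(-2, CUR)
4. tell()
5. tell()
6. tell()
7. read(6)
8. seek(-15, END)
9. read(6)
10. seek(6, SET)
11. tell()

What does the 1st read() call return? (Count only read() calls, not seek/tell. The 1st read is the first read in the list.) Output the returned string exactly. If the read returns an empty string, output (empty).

Answer: XNLK

Derivation:
After 1 (read(4)): returned 'XNLK', offset=4
After 2 (seek(+0, CUR)): offset=4
After 3 (seek(-2, CUR)): offset=2
After 4 (tell()): offset=2
After 5 (tell()): offset=2
After 6 (tell()): offset=2
After 7 (read(6)): returned 'LKFZO4', offset=8
After 8 (seek(-15, END)): offset=5
After 9 (read(6)): returned 'ZO40UD', offset=11
After 10 (seek(6, SET)): offset=6
After 11 (tell()): offset=6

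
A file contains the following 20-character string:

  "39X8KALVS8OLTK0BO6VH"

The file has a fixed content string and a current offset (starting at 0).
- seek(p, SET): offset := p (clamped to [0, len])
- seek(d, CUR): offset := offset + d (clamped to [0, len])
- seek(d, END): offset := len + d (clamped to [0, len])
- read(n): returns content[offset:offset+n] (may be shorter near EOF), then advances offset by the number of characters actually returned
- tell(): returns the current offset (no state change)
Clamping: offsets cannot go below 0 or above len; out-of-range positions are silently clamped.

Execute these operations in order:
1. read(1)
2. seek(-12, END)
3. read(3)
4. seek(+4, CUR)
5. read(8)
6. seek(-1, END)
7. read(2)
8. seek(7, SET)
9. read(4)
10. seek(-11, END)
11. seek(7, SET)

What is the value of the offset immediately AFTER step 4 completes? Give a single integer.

After 1 (read(1)): returned '3', offset=1
After 2 (seek(-12, END)): offset=8
After 3 (read(3)): returned 'S8O', offset=11
After 4 (seek(+4, CUR)): offset=15

Answer: 15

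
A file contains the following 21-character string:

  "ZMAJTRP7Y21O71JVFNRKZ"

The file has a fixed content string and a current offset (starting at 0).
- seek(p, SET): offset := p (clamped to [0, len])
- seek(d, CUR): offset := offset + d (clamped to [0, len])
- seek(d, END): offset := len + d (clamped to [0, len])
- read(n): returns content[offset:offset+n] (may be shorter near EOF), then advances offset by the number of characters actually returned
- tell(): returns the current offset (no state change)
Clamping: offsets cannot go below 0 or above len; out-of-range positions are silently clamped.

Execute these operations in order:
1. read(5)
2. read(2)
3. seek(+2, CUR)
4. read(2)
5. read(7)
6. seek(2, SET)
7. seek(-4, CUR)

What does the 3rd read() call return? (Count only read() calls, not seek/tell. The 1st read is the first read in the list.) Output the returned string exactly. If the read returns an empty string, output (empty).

After 1 (read(5)): returned 'ZMAJT', offset=5
After 2 (read(2)): returned 'RP', offset=7
After 3 (seek(+2, CUR)): offset=9
After 4 (read(2)): returned '21', offset=11
After 5 (read(7)): returned 'O71JVFN', offset=18
After 6 (seek(2, SET)): offset=2
After 7 (seek(-4, CUR)): offset=0

Answer: 21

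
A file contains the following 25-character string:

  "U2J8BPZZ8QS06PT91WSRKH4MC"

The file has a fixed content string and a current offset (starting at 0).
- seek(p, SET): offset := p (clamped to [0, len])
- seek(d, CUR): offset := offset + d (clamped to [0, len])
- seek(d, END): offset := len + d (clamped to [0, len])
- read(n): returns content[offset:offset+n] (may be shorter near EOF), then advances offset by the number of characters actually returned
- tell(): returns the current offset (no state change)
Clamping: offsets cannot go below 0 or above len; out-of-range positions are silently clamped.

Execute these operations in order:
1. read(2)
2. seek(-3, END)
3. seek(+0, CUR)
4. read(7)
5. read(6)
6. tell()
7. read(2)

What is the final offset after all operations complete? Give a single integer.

Answer: 25

Derivation:
After 1 (read(2)): returned 'U2', offset=2
After 2 (seek(-3, END)): offset=22
After 3 (seek(+0, CUR)): offset=22
After 4 (read(7)): returned '4MC', offset=25
After 5 (read(6)): returned '', offset=25
After 6 (tell()): offset=25
After 7 (read(2)): returned '', offset=25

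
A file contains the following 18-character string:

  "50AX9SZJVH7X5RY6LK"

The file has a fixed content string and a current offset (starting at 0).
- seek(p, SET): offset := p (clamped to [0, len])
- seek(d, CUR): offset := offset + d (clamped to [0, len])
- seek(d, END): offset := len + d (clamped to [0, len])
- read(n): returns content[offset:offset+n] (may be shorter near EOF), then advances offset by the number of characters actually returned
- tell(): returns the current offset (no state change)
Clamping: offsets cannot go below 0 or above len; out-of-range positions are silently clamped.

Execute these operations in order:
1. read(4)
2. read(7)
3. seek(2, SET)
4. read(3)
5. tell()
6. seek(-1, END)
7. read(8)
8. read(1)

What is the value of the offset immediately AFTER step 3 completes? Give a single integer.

Answer: 2

Derivation:
After 1 (read(4)): returned '50AX', offset=4
After 2 (read(7)): returned '9SZJVH7', offset=11
After 3 (seek(2, SET)): offset=2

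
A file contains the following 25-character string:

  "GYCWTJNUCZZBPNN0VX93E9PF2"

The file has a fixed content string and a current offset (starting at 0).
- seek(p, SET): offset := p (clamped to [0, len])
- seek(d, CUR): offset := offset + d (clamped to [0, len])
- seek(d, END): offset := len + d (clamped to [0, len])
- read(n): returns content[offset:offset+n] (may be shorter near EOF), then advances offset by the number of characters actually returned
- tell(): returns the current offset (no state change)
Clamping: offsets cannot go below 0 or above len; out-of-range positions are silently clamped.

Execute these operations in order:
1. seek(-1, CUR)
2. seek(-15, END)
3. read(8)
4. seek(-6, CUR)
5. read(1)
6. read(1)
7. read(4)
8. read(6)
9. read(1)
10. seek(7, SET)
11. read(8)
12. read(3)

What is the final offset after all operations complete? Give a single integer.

Answer: 18

Derivation:
After 1 (seek(-1, CUR)): offset=0
After 2 (seek(-15, END)): offset=10
After 3 (read(8)): returned 'ZBPNN0VX', offset=18
After 4 (seek(-6, CUR)): offset=12
After 5 (read(1)): returned 'P', offset=13
After 6 (read(1)): returned 'N', offset=14
After 7 (read(4)): returned 'N0VX', offset=18
After 8 (read(6)): returned '93E9PF', offset=24
After 9 (read(1)): returned '2', offset=25
After 10 (seek(7, SET)): offset=7
After 11 (read(8)): returned 'UCZZBPNN', offset=15
After 12 (read(3)): returned '0VX', offset=18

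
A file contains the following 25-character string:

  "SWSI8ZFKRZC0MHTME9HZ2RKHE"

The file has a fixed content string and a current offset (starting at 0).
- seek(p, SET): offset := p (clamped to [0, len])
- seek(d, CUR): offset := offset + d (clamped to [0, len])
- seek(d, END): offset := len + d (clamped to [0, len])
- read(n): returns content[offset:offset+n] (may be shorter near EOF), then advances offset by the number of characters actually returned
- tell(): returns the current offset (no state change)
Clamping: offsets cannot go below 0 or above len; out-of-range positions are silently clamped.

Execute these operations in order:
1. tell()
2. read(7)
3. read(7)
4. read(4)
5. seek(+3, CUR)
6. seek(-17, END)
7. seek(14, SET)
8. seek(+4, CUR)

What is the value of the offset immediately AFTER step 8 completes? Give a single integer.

After 1 (tell()): offset=0
After 2 (read(7)): returned 'SWSI8ZF', offset=7
After 3 (read(7)): returned 'KRZC0MH', offset=14
After 4 (read(4)): returned 'TME9', offset=18
After 5 (seek(+3, CUR)): offset=21
After 6 (seek(-17, END)): offset=8
After 7 (seek(14, SET)): offset=14
After 8 (seek(+4, CUR)): offset=18

Answer: 18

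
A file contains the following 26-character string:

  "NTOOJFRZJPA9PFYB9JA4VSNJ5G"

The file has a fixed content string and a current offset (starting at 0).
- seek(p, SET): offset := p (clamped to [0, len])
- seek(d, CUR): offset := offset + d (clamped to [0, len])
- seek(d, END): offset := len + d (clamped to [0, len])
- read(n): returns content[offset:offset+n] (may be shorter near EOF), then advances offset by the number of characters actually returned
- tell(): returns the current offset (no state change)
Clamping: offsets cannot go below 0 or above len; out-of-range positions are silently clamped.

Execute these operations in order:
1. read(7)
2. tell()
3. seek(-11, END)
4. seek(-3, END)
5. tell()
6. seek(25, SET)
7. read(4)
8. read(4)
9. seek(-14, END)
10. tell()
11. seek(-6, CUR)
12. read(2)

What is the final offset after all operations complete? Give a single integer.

After 1 (read(7)): returned 'NTOOJFR', offset=7
After 2 (tell()): offset=7
After 3 (seek(-11, END)): offset=15
After 4 (seek(-3, END)): offset=23
After 5 (tell()): offset=23
After 6 (seek(25, SET)): offset=25
After 7 (read(4)): returned 'G', offset=26
After 8 (read(4)): returned '', offset=26
After 9 (seek(-14, END)): offset=12
After 10 (tell()): offset=12
After 11 (seek(-6, CUR)): offset=6
After 12 (read(2)): returned 'RZ', offset=8

Answer: 8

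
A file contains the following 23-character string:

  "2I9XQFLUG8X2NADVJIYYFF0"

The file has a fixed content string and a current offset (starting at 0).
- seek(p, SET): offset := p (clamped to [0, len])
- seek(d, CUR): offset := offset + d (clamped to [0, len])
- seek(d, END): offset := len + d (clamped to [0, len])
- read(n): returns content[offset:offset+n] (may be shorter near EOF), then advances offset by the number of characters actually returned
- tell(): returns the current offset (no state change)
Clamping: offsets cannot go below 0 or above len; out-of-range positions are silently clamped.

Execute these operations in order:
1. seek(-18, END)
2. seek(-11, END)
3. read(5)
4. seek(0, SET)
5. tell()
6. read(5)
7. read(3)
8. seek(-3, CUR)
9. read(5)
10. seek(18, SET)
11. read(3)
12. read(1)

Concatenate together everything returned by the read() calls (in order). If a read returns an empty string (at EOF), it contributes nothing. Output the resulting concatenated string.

Answer: NADVJ2I9XQFLUFLUG8YYFF

Derivation:
After 1 (seek(-18, END)): offset=5
After 2 (seek(-11, END)): offset=12
After 3 (read(5)): returned 'NADVJ', offset=17
After 4 (seek(0, SET)): offset=0
After 5 (tell()): offset=0
After 6 (read(5)): returned '2I9XQ', offset=5
After 7 (read(3)): returned 'FLU', offset=8
After 8 (seek(-3, CUR)): offset=5
After 9 (read(5)): returned 'FLUG8', offset=10
After 10 (seek(18, SET)): offset=18
After 11 (read(3)): returned 'YYF', offset=21
After 12 (read(1)): returned 'F', offset=22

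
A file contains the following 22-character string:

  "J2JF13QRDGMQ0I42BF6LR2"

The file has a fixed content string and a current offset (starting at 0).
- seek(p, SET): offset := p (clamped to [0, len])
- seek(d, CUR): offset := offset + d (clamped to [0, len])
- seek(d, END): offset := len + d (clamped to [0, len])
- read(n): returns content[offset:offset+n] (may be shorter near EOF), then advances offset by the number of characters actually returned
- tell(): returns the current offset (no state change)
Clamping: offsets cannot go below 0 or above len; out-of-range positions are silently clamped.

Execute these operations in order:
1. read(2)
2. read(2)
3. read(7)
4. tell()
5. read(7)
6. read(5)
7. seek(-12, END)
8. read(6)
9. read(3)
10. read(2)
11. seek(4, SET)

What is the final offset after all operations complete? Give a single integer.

After 1 (read(2)): returned 'J2', offset=2
After 2 (read(2)): returned 'JF', offset=4
After 3 (read(7)): returned '13QRDGM', offset=11
After 4 (tell()): offset=11
After 5 (read(7)): returned 'Q0I42BF', offset=18
After 6 (read(5)): returned '6LR2', offset=22
After 7 (seek(-12, END)): offset=10
After 8 (read(6)): returned 'MQ0I42', offset=16
After 9 (read(3)): returned 'BF6', offset=19
After 10 (read(2)): returned 'LR', offset=21
After 11 (seek(4, SET)): offset=4

Answer: 4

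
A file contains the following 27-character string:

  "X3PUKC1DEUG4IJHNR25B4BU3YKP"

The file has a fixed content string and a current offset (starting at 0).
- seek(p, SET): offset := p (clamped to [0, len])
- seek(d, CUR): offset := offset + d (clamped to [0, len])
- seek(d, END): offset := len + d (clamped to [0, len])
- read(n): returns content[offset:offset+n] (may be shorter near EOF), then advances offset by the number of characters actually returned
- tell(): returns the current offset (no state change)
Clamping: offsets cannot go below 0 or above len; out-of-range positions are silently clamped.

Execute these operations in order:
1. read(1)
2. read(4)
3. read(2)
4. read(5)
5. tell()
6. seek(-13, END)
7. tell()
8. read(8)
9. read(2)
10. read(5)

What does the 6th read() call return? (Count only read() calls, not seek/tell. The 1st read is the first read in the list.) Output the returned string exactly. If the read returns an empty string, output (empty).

After 1 (read(1)): returned 'X', offset=1
After 2 (read(4)): returned '3PUK', offset=5
After 3 (read(2)): returned 'C1', offset=7
After 4 (read(5)): returned 'DEUG4', offset=12
After 5 (tell()): offset=12
After 6 (seek(-13, END)): offset=14
After 7 (tell()): offset=14
After 8 (read(8)): returned 'HNR25B4B', offset=22
After 9 (read(2)): returned 'U3', offset=24
After 10 (read(5)): returned 'YKP', offset=27

Answer: U3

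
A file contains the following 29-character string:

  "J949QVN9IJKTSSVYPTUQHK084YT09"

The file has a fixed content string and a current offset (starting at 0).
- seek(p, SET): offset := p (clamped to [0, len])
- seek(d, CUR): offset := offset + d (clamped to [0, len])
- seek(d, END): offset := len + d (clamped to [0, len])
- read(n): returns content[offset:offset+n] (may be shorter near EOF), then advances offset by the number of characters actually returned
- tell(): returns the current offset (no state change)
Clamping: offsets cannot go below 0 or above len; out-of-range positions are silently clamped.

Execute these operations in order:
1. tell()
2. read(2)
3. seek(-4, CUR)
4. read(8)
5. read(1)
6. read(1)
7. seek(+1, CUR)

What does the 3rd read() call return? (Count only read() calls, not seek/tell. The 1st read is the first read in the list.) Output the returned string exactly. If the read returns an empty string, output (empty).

Answer: I

Derivation:
After 1 (tell()): offset=0
After 2 (read(2)): returned 'J9', offset=2
After 3 (seek(-4, CUR)): offset=0
After 4 (read(8)): returned 'J949QVN9', offset=8
After 5 (read(1)): returned 'I', offset=9
After 6 (read(1)): returned 'J', offset=10
After 7 (seek(+1, CUR)): offset=11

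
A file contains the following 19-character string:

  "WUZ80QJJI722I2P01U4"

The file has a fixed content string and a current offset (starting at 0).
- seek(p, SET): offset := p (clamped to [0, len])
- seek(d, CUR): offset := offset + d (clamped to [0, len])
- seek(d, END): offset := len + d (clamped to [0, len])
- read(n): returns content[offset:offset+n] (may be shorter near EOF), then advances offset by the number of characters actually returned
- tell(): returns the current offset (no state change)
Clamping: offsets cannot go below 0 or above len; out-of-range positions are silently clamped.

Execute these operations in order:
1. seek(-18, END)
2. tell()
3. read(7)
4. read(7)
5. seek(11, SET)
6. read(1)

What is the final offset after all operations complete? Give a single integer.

After 1 (seek(-18, END)): offset=1
After 2 (tell()): offset=1
After 3 (read(7)): returned 'UZ80QJJ', offset=8
After 4 (read(7)): returned 'I722I2P', offset=15
After 5 (seek(11, SET)): offset=11
After 6 (read(1)): returned '2', offset=12

Answer: 12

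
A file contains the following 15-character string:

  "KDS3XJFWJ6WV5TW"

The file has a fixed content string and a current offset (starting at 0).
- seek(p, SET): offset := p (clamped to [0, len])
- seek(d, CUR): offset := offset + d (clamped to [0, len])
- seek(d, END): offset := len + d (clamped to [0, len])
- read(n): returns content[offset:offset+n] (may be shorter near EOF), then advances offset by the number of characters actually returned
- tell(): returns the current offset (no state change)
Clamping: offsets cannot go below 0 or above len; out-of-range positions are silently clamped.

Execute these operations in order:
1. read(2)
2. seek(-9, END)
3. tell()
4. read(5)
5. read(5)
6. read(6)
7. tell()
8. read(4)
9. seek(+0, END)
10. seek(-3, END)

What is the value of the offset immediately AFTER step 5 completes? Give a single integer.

Answer: 15

Derivation:
After 1 (read(2)): returned 'KD', offset=2
After 2 (seek(-9, END)): offset=6
After 3 (tell()): offset=6
After 4 (read(5)): returned 'FWJ6W', offset=11
After 5 (read(5)): returned 'V5TW', offset=15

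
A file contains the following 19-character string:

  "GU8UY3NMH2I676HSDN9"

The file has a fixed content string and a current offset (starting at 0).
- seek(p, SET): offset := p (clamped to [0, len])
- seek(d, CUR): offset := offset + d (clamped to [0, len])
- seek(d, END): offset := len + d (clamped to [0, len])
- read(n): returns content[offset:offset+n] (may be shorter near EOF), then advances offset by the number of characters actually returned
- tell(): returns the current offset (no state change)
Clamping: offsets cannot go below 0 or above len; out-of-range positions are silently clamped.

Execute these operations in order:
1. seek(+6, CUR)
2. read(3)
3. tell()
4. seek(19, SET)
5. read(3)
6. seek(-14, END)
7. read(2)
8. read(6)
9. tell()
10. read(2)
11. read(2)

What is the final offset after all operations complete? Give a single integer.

After 1 (seek(+6, CUR)): offset=6
After 2 (read(3)): returned 'NMH', offset=9
After 3 (tell()): offset=9
After 4 (seek(19, SET)): offset=19
After 5 (read(3)): returned '', offset=19
After 6 (seek(-14, END)): offset=5
After 7 (read(2)): returned '3N', offset=7
After 8 (read(6)): returned 'MH2I67', offset=13
After 9 (tell()): offset=13
After 10 (read(2)): returned '6H', offset=15
After 11 (read(2)): returned 'SD', offset=17

Answer: 17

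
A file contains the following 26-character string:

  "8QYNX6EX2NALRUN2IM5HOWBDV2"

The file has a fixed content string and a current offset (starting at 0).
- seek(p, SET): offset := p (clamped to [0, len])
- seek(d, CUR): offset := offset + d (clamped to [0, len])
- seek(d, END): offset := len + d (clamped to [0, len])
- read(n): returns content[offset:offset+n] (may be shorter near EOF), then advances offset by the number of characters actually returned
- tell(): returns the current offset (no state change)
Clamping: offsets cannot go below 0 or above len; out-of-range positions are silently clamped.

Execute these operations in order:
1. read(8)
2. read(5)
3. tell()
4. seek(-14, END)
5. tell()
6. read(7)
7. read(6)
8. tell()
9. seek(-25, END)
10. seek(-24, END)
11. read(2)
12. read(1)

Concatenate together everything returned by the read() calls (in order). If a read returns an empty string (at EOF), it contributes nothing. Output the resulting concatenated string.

After 1 (read(8)): returned '8QYNX6EX', offset=8
After 2 (read(5)): returned '2NALR', offset=13
After 3 (tell()): offset=13
After 4 (seek(-14, END)): offset=12
After 5 (tell()): offset=12
After 6 (read(7)): returned 'RUN2IM5', offset=19
After 7 (read(6)): returned 'HOWBDV', offset=25
After 8 (tell()): offset=25
After 9 (seek(-25, END)): offset=1
After 10 (seek(-24, END)): offset=2
After 11 (read(2)): returned 'YN', offset=4
After 12 (read(1)): returned 'X', offset=5

Answer: 8QYNX6EX2NALRRUN2IM5HOWBDVYNX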